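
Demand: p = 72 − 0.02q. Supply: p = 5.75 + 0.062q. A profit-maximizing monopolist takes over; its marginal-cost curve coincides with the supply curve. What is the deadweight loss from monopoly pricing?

1028.93

Competitive equilibrium: 72 − 0.02q = 5.75 + 0.062q → q* = 807.9268, p* = 55.8415.
Marginal revenue: MR = 72 − 0.04q. Set MR = MC: 72 − 0.04q = 5.75 + 0.062q → q_m = 649.5098.
Price p_m = 72 − 0.02·649.5098 = 59.0098; MC(q_m) = 5.75 + 0.062·649.5098 = 46.0196.
Competitive q* = 807.9268, so Δq = 158.417; wedge = 59.0098 − 46.0196 = 12.9902.
Deadweight loss = ½ × 158.417 × 12.9902 = 1028.93.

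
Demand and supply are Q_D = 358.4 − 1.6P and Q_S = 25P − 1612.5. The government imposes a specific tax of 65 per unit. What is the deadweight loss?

In inverse form: demand P = 224 − 0.625Q, supply P = 64.5 + 0.04Q.
Competitive equilibrium: 224 − 0.625Q = 64.5 + 0.04Q → Q* = 239.8496, P* = 74.094.
With the tax, the buyer price exceeds the seller price by 65: (224 − 0.625Q) − (64.5 + 0.04Q) = 65 → Q' = 142.1053.
ΔQ = 239.8496 − 142.1053 = 97.7443; the wedge equals the tax, 65.
Deadweight loss = ½ × 97.7443 × 65 = 3176.69.

3176.69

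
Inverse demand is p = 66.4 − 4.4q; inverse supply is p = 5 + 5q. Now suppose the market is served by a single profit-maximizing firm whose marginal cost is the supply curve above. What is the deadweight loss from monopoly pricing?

20.39

Competitive equilibrium: 66.4 − 4.4q = 5 + 5q → q* = 6.5319, p* = 37.6596.
Marginal revenue: MR = 66.4 − 8.8q. Set MR = MC: 66.4 − 8.8q = 5 + 5q → q_m = 4.4493.
Price p_m = 66.4 − 4.4·4.4493 = 46.8231; MC(q_m) = 5 + 5·4.4493 = 27.2465.
Competitive q* = 6.5319, so Δq = 2.0826; wedge = 46.8231 − 27.2465 = 19.5766.
Deadweight loss = ½ × 2.0826 × 19.5766 = 20.39.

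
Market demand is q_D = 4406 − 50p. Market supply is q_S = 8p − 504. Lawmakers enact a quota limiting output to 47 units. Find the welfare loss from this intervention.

1155.42

In inverse form: demand p = 88.12 − 0.02q, supply p = 63 + 0.125q.
Competitive equilibrium: 88.12 − 0.02q = 63 + 0.125q → q* = 173.2414, p* = 84.6552.
At q = 47: demand price = 88.12 − 0.02·47 = 87.18; supply price = 63 + 0.125·47 = 68.875.
Δq = 173.2414 − 47 = 126.2414; wedge = 87.18 − 68.875 = 18.305.
DWL = ½ × 126.2414 × 18.305 = 1155.42.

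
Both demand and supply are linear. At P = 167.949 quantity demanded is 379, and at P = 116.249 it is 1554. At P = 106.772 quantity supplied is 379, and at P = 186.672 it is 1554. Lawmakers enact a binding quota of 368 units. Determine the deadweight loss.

17387.87

Demand slope = (116.249 − 167.949)/(1554 − 379) = −0.044, so P = 184.625 − 0.044Q.
Supply slope = (186.672 − 106.772)/(1554 − 379) = 0.068, so P = 81 + 0.068Q.
Competitive equilibrium: 184.625 − 0.044Q = 81 + 0.068Q → Q* = 925.2232, P* = 143.9152.
At Q = 368: demand price = 184.625 − 0.044·368 = 168.433; supply price = 81 + 0.068·368 = 106.024.
ΔQ = 925.2232 − 368 = 557.2232; wedge = 168.433 − 106.024 = 62.409.
Welfare loss = ½ × 557.2232 × 62.409 = 17387.87.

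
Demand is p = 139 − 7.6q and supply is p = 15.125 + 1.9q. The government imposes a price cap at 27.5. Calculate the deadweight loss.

Competitive equilibrium: 139 − 7.6q = 15.125 + 1.9q → q* = 13.03947, p* = 39.9.
At the ceiling p = 27.5, quantity supplied = (27.5 − 15.125)/1.9 = 6.51316.
Willingness to pay at q' = 6.51316: 139 − 7.6·6.51316 = 89.49998.
Δq = 13.03947 − 6.51316 = 6.52631; wedge = 89.49998 − 27.5 = 61.99998.
DWL = ½ × 6.52631 × 61.99998 = 202.32.

202.32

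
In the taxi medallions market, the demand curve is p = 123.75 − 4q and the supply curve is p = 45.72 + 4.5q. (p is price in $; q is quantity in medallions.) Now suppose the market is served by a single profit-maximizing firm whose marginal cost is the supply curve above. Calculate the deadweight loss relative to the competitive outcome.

$36.68

Competitive equilibrium: 123.75 − 4q = 45.72 + 4.5q → q* = 9.18, p* = 87.03.
Marginal revenue: MR = 123.75 − 8q. Set MR = MC: 123.75 − 8q = 45.72 + 4.5q → q_m = 6.2424.
Price p_m = 123.75 − 4·6.2424 = 98.7804; MC(q_m) = 45.72 + 4.5·6.2424 = 73.8108.
Competitive q* = 9.18, so Δq = 2.9376; wedge = 98.7804 − 73.8108 = 24.9696.
DWL = ½ × 2.9376 × 24.9696 = $36.68.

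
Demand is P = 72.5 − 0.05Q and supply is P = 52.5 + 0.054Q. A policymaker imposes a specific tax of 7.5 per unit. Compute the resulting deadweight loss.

270.43

Competitive equilibrium: 72.5 − 0.05Q = 52.5 + 0.054Q → Q* = 192.3077, P* = 62.8846.
With the tax, the buyer price exceeds the seller price by 7.5: (72.5 − 0.05Q) − (52.5 + 0.054Q) = 7.5 → Q' = 120.1923.
ΔQ = 192.3077 − 120.1923 = 72.1154; the wedge equals the tax, 7.5.
Deadweight loss = ½ × 72.1154 × 7.5 = 270.43.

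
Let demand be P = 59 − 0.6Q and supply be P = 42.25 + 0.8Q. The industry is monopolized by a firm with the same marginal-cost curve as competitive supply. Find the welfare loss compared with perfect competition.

9.02

Competitive equilibrium: 59 − 0.6Q = 42.25 + 0.8Q → Q* = 11.9643, P* = 51.8214.
Marginal revenue: MR = 59 − 1.2Q. Set MR = MC: 59 − 1.2Q = 42.25 + 0.8Q → Q_m = 8.375.
Price P_m = 59 − 0.6·8.375 = 53.975; MC(Q_m) = 42.25 + 0.8·8.375 = 48.95.
Competitive Q* = 11.9643, so ΔQ = 3.5893; wedge = 53.975 − 48.95 = 5.025.
The triangle = ½ × 3.5893 × 5.025 = 9.02.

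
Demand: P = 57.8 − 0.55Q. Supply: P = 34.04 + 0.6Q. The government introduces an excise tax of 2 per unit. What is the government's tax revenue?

37.84

Competitive equilibrium: 57.8 − 0.55Q = 34.04 + 0.6Q → Q* = 20.6609, P* = 46.4365.
With the tax, the buyer price exceeds the seller price by 2: (57.8 − 0.55Q) − (34.04 + 0.6Q) = 2 → Q' = 18.9217.
Tax revenue = 2 × 18.9217 = 37.84.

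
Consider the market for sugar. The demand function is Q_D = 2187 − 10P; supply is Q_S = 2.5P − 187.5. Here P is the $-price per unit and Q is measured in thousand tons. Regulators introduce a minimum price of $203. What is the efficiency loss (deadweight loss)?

In inverse form: demand P = 218.7 − 0.1Q, supply P = 75 + 0.4Q.
Competitive equilibrium: 218.7 − 0.1Q = 75 + 0.4Q → Q* = 287.4, P* = 189.96.
At the floor P = 203, quantity demanded = (218.7 − 203)/0.1 = 157.
Sellers' marginal cost at Q' = 157: 75 + 0.4·157 = 137.8.
ΔQ = 287.4 − 157 = 130.4; wedge = 203 − 137.8 = 65.2.
DWL = ½ × 130.4 × 65.2 = $4251.04 thousand.

$4251.04 thousand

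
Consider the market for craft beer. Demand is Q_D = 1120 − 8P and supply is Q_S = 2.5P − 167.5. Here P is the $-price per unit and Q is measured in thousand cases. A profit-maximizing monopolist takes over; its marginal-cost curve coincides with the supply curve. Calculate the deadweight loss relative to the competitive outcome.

$187.69 thousand

In inverse form: demand P = 140 − 0.125Q, supply P = 67 + 0.4Q.
Competitive equilibrium: 140 − 0.125Q = 67 + 0.4Q → Q* = 139.0476, P* = 122.619.
Marginal revenue: MR = 140 − 0.25Q. Set MR = MC: 140 − 0.25Q = 67 + 0.4Q → Q_m = 112.3077.
Price P_m = 140 − 0.125·112.3077 = 125.9615; MC(Q_m) = 67 + 0.4·112.3077 = 111.9231.
Competitive Q* = 139.0476, so ΔQ = 26.7399; wedge = 125.9615 − 111.9231 = 14.0384.
DWL = ½ × 26.7399 × 14.0384 = $187.69 thousand.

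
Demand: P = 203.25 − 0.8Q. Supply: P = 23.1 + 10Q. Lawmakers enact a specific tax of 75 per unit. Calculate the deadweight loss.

Competitive equilibrium: 203.25 − 0.8Q = 23.1 + 10Q → Q* = 16.6806, P* = 189.9056.
With the tax, the buyer price exceeds the seller price by 75: (203.25 − 0.8Q) − (23.1 + 10Q) = 75 → Q' = 9.7361.
ΔQ = 16.6806 − 9.7361 = 6.9445; the wedge equals the tax, 75.
Deadweight loss = ½ × 6.9445 × 75 = 260.42.

260.42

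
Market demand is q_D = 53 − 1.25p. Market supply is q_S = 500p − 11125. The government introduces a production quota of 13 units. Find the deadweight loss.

In inverse form: demand p = 42.4 − 0.8q, supply p = 22.25 + 0.002q.
Competitive equilibrium: 42.4 − 0.8q = 22.25 + 0.002q → q* = 25.1247, p* = 22.3002.
At q = 13: demand price = 42.4 − 0.8·13 = 32; supply price = 22.25 + 0.002·13 = 22.276.
Δq = 25.1247 − 13 = 12.1247; wedge = 32 − 22.276 = 9.724.
DWL = ½ × 12.1247 × 9.724 = 58.95.

58.95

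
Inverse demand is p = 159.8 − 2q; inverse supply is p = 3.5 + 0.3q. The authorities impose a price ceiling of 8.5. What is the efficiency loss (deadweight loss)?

Competitive equilibrium: 159.8 − 2q = 3.5 + 0.3q → q* = 67.95652, p* = 23.88696.
At the ceiling p = 8.5, quantity supplied = (8.5 − 3.5)/0.3 = 16.66667.
Willingness to pay at q' = 16.66667: 159.8 − 2·16.66667 = 126.46666.
Δq = 67.95652 − 16.66667 = 51.28985; wedge = 126.46666 − 8.5 = 117.96666.
Deadweight loss = ½ × 51.28985 × 117.96666 = 3025.25.

3025.25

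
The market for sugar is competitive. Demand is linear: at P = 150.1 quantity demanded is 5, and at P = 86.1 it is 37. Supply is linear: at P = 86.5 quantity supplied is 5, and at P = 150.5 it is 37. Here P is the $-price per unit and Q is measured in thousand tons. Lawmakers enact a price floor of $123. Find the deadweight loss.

Demand slope = (86.1 − 150.1)/(37 − 5) = −2, so P = 160.1 − 2Q.
Supply slope = (150.5 − 86.5)/(37 − 5) = 2, so P = 76.5 + 2Q.
Competitive equilibrium: 160.1 − 2Q = 76.5 + 2Q → Q* = 20.9, P* = 118.3.
At the floor P = 123, quantity demanded = (160.1 − 123)/2 = 18.55.
Sellers' marginal cost at Q' = 18.55: 76.5 + 2·18.55 = 113.6.
ΔQ = 20.9 − 18.55 = 2.35; wedge = 123 − 113.6 = 9.4.
The triangle = ½ × 2.35 × 9.4 = $11.045 thousand.

$11.045 thousand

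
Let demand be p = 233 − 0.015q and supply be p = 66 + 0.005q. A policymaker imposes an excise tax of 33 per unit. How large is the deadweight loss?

27225

Competitive equilibrium: 233 − 0.015q = 66 + 0.005q → q* = 8350, p* = 107.75.
With the tax, the buyer price exceeds the seller price by 33: (233 − 0.015q) − (66 + 0.005q) = 33 → q' = 6700.
Δq = 8350 − 6700 = 1650; the wedge equals the tax, 33.
Deadweight loss = ½ × 1650 × 33 = 27225.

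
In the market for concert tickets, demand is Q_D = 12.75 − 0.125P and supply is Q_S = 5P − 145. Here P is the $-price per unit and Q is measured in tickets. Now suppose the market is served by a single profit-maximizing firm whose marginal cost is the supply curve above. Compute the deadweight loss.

In inverse form: demand P = 102 − 8Q, supply P = 29 + 0.2Q.
Competitive equilibrium: 102 − 8Q = 29 + 0.2Q → Q* = 8.9024, P* = 30.7805.
Marginal revenue: MR = 102 − 16Q. Set MR = MC: 102 − 16Q = 29 + 0.2Q → Q_m = 4.5062.
Price P_m = 102 − 8·4.5062 = 65.9504; MC(Q_m) = 29 + 0.2·4.5062 = 29.9012.
Competitive Q* = 8.9024, so ΔQ = 4.3962; wedge = 65.9504 − 29.9012 = 36.0492.
Deadweight loss = ½ × 4.3962 × 36.0492 = $79.24.

$79.24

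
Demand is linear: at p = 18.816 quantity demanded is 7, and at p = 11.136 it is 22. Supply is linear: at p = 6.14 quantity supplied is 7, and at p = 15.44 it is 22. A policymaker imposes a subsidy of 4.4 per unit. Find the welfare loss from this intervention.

8.55

Demand slope = (11.136 − 18.816)/(22 − 7) = −0.512, so p = 22.4 − 0.512q.
Supply slope = (15.44 − 6.14)/(22 − 7) = 0.62, so p = 1.8 + 0.62q.
Competitive equilibrium: 22.4 − 0.512q = 1.8 + 0.62q → q* = 18.1979, p* = 13.0827.
The subsidy lowers effective supply by 4.4: p = 0.62q − 2.6.
New quantity: 22.4 − 0.512q = 0.62q − 2.6 → q' = 22.0848.
Overproduction Δq = 22.0848 − 18.1979 = 3.8869; wedge = subsidy = 4.4.
Welfare loss = ½ × 3.8869 × 4.4 = 8.55.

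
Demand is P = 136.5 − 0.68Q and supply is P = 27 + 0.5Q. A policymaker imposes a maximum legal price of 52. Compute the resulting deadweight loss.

1080.61

Competitive equilibrium: 136.5 − 0.68Q = 27 + 0.5Q → Q* = 92.7966, P* = 73.3983.
At the ceiling P = 52, quantity supplied = (52 − 27)/0.5 = 50.
Willingness to pay at Q' = 50: 136.5 − 0.68·50 = 102.5.
ΔQ = 92.7966 − 50 = 42.7966; wedge = 102.5 − 52 = 50.5.
DWL = ½ × 42.7966 × 50.5 = 1080.61.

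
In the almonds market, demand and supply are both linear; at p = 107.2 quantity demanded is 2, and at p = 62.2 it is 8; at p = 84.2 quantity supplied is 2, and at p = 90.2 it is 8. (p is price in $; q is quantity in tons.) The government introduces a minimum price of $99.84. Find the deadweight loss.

$12.64

Demand slope = (62.2 − 107.2)/(8 − 2) = −7.5, so p = 122.2 − 7.5q.
Supply slope = (90.2 − 84.2)/(8 − 2) = 1, so p = 82.2 + q.
Competitive equilibrium: 122.2 − 7.5q = 82.2 + q → q* = 4.7059, p* = 86.9059.
At the floor p = 99.84, quantity demanded = (122.2 − 99.84)/7.5 = 2.9813.
Sellers' marginal cost at q' = 2.9813: 82.2 + 1·2.9813 = 85.1813.
Δq = 4.7059 − 2.9813 = 1.7246; wedge = 99.84 − 85.1813 = 14.6587.
Welfare loss = ½ × 1.7246 × 14.6587 = $12.64.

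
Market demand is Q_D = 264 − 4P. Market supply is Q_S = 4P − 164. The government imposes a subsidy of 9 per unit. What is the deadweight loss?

In inverse form: demand P = 66 − 0.25Q, supply P = 41 + 0.25Q.
Competitive equilibrium: 66 − 0.25Q = 41 + 0.25Q → Q* = 50, P* = 53.5.
The subsidy lowers effective supply by 9: P = 32 + 0.25Q.
New quantity: 66 − 0.25Q = 32 + 0.25Q → Q' = 68.
Overproduction ΔQ = 68 − 50 = 18; wedge = subsidy = 9.
The triangle = ½ × 18 × 9 = 81.

81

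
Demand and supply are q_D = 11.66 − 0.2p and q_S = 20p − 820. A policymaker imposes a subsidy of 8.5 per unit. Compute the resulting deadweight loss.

In inverse form: demand p = 58.3 − 5q, supply p = 41 + 0.05q.
Competitive equilibrium: 58.3 − 5q = 41 + 0.05q → q* = 3.4257, p* = 41.1713.
The subsidy lowers effective supply by 8.5: p = 32.5 + 0.05q.
New quantity: 58.3 − 5q = 32.5 + 0.05q → q' = 5.1089.
Overproduction Δq = 5.1089 − 3.4257 = 1.6832; wedge = subsidy = 8.5.
The triangle = ½ × 1.6832 × 8.5 = 7.15.

7.15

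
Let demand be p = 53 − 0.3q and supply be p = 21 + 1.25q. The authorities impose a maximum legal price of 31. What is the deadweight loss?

Competitive equilibrium: 53 − 0.3q = 21 + 1.25q → q* = 20.6452, p* = 46.8065.
At the ceiling p = 31, quantity supplied = (31 − 21)/1.25 = 8.
Willingness to pay at q' = 8: 53 − 0.3·8 = 50.6.
Δq = 20.6452 − 8 = 12.6452; wedge = 50.6 − 31 = 19.6.
DWL = ½ × 12.6452 × 19.6 = 123.92.

123.92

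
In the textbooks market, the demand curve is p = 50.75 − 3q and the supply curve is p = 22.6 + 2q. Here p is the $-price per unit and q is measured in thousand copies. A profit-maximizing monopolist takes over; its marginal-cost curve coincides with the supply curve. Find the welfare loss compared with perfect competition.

Competitive equilibrium: 50.75 − 3q = 22.6 + 2q → q* = 5.63, p* = 33.86.
Marginal revenue: MR = 50.75 − 6q. Set MR = MC: 50.75 − 6q = 22.6 + 2q → q_m = 3.5188.
Price p_m = 50.75 − 3·3.5188 = 40.1936; MC(q_m) = 22.6 + 2·3.5188 = 29.6376.
Competitive q* = 5.63, so Δq = 2.1112; wedge = 40.1936 − 29.6376 = 10.556.
The triangle = ½ × 2.1112 × 10.556 = $11.14 thousand.

$11.14 thousand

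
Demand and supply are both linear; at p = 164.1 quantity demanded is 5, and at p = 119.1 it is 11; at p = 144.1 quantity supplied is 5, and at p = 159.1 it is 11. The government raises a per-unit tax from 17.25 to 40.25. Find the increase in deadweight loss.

66.125

Demand slope = (119.1 − 164.1)/(11 − 5) = −7.5, so p = 201.6 − 7.5q.
Supply slope = (159.1 − 144.1)/(11 − 5) = 2.5, so p = 131.6 + 2.5q.
Competitive equilibrium: 201.6 − 7.5q = 131.6 + 2.5q → q* = 7, p* = 149.1.
For a per-unit tax t: Δq = t/10, so DWL = ½·t·(t/10) = t²/20.
At t = 17.25: DWL = 14.878. At t = 40.25: DWL = 81.003.
Increase = 81.003 − 14.878 = 66.125.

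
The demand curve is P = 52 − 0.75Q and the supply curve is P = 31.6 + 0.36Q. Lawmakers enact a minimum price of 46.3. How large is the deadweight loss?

64.48

Competitive equilibrium: 52 − 0.75Q = 31.6 + 0.36Q → Q* = 18.3784, P* = 38.2162.
At the floor P = 46.3, quantity demanded = (52 − 46.3)/0.75 = 7.6.
Sellers' marginal cost at Q' = 7.6: 31.6 + 0.36·7.6 = 34.336.
ΔQ = 18.3784 − 7.6 = 10.7784; wedge = 46.3 − 34.336 = 11.964.
The triangle = ½ × 10.7784 × 11.964 = 64.48.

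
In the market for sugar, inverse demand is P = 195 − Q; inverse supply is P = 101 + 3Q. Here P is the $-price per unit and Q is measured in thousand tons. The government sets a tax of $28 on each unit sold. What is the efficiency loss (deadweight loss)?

$98 thousand

Competitive equilibrium: 195 − Q = 101 + 3Q → Q* = 23.5, P* = 171.5.
With the tax, the buyer price exceeds the seller price by 28: (195 − Q) − (101 + 3Q) = 28 → Q' = 16.5.
ΔQ = 23.5 − 16.5 = 7; the wedge equals the tax, 28.
The triangle = ½ × 7 × 28 = $98 thousand.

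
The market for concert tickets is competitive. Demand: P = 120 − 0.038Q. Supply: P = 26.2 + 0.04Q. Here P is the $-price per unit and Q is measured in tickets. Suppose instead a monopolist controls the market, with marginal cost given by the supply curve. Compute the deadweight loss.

$6052.47

Competitive equilibrium: 120 − 0.038Q = 26.2 + 0.04Q → Q* = 1202.5641, P* = 74.3026.
Marginal revenue: MR = 120 − 0.076Q. Set MR = MC: 120 − 0.076Q = 26.2 + 0.04Q → Q_m = 808.6207.
Price P_m = 120 − 0.038·808.6207 = 89.2724; MC(Q_m) = 26.2 + 0.04·808.6207 = 58.5448.
Competitive Q* = 1202.5641, so ΔQ = 393.9434; wedge = 89.2724 − 58.5448 = 30.7276.
Welfare loss = ½ × 393.9434 × 30.7276 = $6052.47.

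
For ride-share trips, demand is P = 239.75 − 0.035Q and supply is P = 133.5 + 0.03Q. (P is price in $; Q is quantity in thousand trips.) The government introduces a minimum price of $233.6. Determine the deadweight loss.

$69172.75 thousand

Competitive equilibrium: 239.75 − 0.035Q = 133.5 + 0.03Q → Q* = 1634.61538, P* = 182.53846.
At the floor P = 233.6, quantity demanded = (239.75 − 233.6)/0.035 = 175.71429.
Sellers' marginal cost at Q' = 175.71429: 133.5 + 0.03·175.71429 = 138.77143.
ΔQ = 1634.61538 − 175.71429 = 1458.90109; wedge = 233.6 − 138.77143 = 94.82857.
The triangle = ½ × 1458.90109 × 94.82857 = $69172.75 thousand.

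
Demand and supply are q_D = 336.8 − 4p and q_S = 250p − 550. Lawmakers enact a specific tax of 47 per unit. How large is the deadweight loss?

4348.43

In inverse form: demand p = 84.2 − 0.25q, supply p = 2.2 + 0.004q.
Competitive equilibrium: 84.2 − 0.25q = 2.2 + 0.004q → q* = 322.83465, p* = 3.49134.
With the tax, the buyer price exceeds the seller price by 47: (84.2 − 0.25q) − (2.2 + 0.004q) = 47 → q' = 137.79528.
Δq = 322.83465 − 137.79528 = 185.03937; the wedge equals the tax, 47.
DWL = ½ × 185.03937 × 47 = 4348.43.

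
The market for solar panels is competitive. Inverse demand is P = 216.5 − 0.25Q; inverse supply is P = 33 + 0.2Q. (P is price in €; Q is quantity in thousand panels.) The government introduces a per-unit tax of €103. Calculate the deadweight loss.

Competitive equilibrium: 216.5 − 0.25Q = 33 + 0.2Q → Q* = 407.7778, P* = 114.5556.
With the tax, the buyer price exceeds the seller price by 103: (216.5 − 0.25Q) − (33 + 0.2Q) = 103 → Q' = 178.8889.
ΔQ = 407.7778 − 178.8889 = 228.8889; the wedge equals the tax, 103.
The triangle = ½ × 228.8889 × 103 = €11787.78 thousand.

€11787.78 thousand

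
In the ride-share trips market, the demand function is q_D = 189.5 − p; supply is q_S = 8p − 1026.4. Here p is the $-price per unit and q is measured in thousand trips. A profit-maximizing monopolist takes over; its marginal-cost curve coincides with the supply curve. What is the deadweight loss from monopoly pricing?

$368.64 thousand

In inverse form: demand p = 189.5 − q, supply p = 128.3 + 0.125q.
Competitive equilibrium: 189.5 − q = 128.3 + 0.125q → q* = 54.4, p* = 135.1.
Marginal revenue: MR = 189.5 − 2q. Set MR = MC: 189.5 − 2q = 128.3 + 0.125q → q_m = 28.8.
Price p_m = 189.5 − 1·28.8 = 160.7; MC(q_m) = 128.3 + 0.125·28.8 = 131.9.
Competitive q* = 54.4, so Δq = 25.6; wedge = 160.7 − 131.9 = 28.8.
DWL = ½ × 25.6 × 28.8 = $368.64 thousand.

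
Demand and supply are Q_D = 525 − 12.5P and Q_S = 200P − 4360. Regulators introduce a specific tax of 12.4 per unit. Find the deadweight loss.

904.47

In inverse form: demand P = 42 − 0.08Q, supply P = 21.8 + 0.005Q.
Competitive equilibrium: 42 − 0.08Q = 21.8 + 0.005Q → Q* = 237.6471, P* = 22.9882.
With the tax, the buyer price exceeds the seller price by 12.4: (42 − 0.08Q) − (21.8 + 0.005Q) = 12.4 → Q' = 91.7647.
ΔQ = 237.6471 − 91.7647 = 145.8824; the wedge equals the tax, 12.4.
DWL = ½ × 145.8824 × 12.4 = 904.47.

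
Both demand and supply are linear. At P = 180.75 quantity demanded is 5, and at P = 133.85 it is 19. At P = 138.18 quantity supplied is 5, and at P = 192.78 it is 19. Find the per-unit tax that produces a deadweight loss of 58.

29

Demand slope = (133.85 − 180.75)/(19 − 5) = −3.35, so P = 197.5 − 3.35Q.
Supply slope = (192.78 − 138.18)/(19 − 5) = 3.9, so P = 118.68 + 3.9Q.
Competitive equilibrium: 197.5 − 3.35Q = 118.68 + 3.9Q → Q* = 10.8717, P* = 161.0797.
A tax t gives ΔQ = t/7.25 and wedge t, so DWL = t²/14.5.
t²/14.5 = 58 → t² = 841 → t = 29.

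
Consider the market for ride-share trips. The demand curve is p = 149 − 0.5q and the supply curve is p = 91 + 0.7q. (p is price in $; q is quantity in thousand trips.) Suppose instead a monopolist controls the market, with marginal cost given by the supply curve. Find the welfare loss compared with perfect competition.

$121.25 thousand

Competitive equilibrium: 149 − 0.5q = 91 + 0.7q → q* = 48.3333, p* = 124.8333.
Marginal revenue: MR = 149 − q. Set MR = MC: 149 − q = 91 + 0.7q → q_m = 34.1176.
Price p_m = 149 − 0.5·34.1176 = 131.9412; MC(q_m) = 91 + 0.7·34.1176 = 114.8823.
Competitive q* = 48.3333, so Δq = 14.2157; wedge = 131.9412 − 114.8823 = 17.0589.
Deadweight loss = ½ × 14.2157 × 17.0589 = $121.25 thousand.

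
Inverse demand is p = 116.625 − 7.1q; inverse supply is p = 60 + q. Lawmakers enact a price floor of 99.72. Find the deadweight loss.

Competitive equilibrium: 116.625 − 7.1q = 60 + q → q* = 6.9907, p* = 66.9907.
At the floor p = 99.72, quantity demanded = (116.625 − 99.72)/7.1 = 2.381.
Sellers' marginal cost at q' = 2.381: 60 + 1·2.381 = 62.381.
Δq = 6.9907 − 2.381 = 4.6097; wedge = 99.72 − 62.381 = 37.339.
Deadweight loss = ½ × 4.6097 × 37.339 = 86.06.

86.06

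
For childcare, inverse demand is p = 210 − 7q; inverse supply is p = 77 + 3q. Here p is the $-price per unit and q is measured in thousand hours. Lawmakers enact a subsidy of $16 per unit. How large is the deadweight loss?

Competitive equilibrium: 210 − 7q = 77 + 3q → q* = 13.3, p* = 116.9.
The subsidy lowers effective supply by 16: p = 61 + 3q.
New quantity: 210 − 7q = 61 + 3q → q' = 14.9.
Overproduction Δq = 14.9 − 13.3 = 1.6; wedge = subsidy = 16.
Welfare loss = ½ × 1.6 × 16 = $12.80 thousand.

$12.80 thousand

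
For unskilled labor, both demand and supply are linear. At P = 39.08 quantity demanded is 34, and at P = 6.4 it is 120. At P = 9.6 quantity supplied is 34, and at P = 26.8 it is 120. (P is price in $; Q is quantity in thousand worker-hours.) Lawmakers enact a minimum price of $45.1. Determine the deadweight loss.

$1289.01 thousand

Demand slope = (6.4 − 39.08)/(120 − 34) = −0.38, so P = 52 − 0.38Q.
Supply slope = (26.8 − 9.6)/(120 − 34) = 0.2, so P = 2.8 + 0.2Q.
Competitive equilibrium: 52 − 0.38Q = 2.8 + 0.2Q → Q* = 84.8276, P* = 19.7655.
At the floor P = 45.1, quantity demanded = (52 − 45.1)/0.38 = 18.1579.
Sellers' marginal cost at Q' = 18.1579: 2.8 + 0.2·18.1579 = 6.4316.
ΔQ = 84.8276 − 18.1579 = 66.6697; wedge = 45.1 − 6.4316 = 38.6684.
Welfare loss = ½ × 66.6697 × 38.6684 = $1289.01 thousand.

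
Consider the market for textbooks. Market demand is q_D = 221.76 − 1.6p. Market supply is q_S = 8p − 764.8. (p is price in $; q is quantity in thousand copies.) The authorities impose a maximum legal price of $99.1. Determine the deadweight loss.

In inverse form: demand p = 138.6 − 0.625q, supply p = 95.6 + 0.125q.
Competitive equilibrium: 138.6 − 0.625q = 95.6 + 0.125q → q* = 57.3333, p* = 102.7667.
At the ceiling p = 99.1, quantity supplied = (99.1 − 95.6)/0.125 = 28.
Willingness to pay at q' = 28: 138.6 − 0.625·28 = 121.1.
Δq = 57.3333 − 28 = 29.3333; wedge = 121.1 − 99.1 = 22.
Deadweight loss = ½ × 29.3333 × 22 = $322.67 thousand.

$322.67 thousand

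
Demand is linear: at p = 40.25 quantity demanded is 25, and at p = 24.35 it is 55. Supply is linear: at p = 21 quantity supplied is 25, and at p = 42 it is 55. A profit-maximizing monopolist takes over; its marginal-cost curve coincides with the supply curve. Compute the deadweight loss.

Demand slope = (24.35 − 40.25)/(55 − 25) = −0.53, so p = 53.5 − 0.53q.
Supply slope = (42 − 21)/(55 − 25) = 0.7, so p = 3.5 + 0.7q.
Competitive equilibrium: 53.5 − 0.53q = 3.5 + 0.7q → q* = 40.6504, p* = 31.9553.
Marginal revenue: MR = 53.5 − 1.06q. Set MR = MC: 53.5 − 1.06q = 3.5 + 0.7q → q_m = 28.4091.
Price p_m = 53.5 − 0.53·28.4091 = 38.4432; MC(q_m) = 3.5 + 0.7·28.4091 = 23.3864.
Competitive q* = 40.6504, so Δq = 12.2413; wedge = 38.4432 − 23.3864 = 15.0568.
Deadweight loss = ½ × 12.2413 × 15.0568 = 92.16.

92.16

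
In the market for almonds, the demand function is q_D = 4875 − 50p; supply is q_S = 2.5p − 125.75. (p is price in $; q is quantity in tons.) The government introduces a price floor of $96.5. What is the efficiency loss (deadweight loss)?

$817.19

In inverse form: demand p = 97.5 − 0.02q, supply p = 50.3 + 0.4q.
Competitive equilibrium: 97.5 − 0.02q = 50.3 + 0.4q → q* = 112.381, p* = 95.2524.
At the floor p = 96.5, quantity demanded = (97.5 − 96.5)/0.02 = 50.
Sellers' marginal cost at q' = 50: 50.3 + 0.4·50 = 70.3.
Δq = 112.381 − 50 = 62.381; wedge = 96.5 − 70.3 = 26.2.
DWL = ½ × 62.381 × 26.2 = $817.19.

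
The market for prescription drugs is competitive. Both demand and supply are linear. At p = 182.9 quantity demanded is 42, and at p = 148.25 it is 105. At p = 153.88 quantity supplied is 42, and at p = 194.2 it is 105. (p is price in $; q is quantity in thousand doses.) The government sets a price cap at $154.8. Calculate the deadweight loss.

Demand slope = (148.25 − 182.9)/(105 − 42) = −0.55, so p = 206 − 0.55q.
Supply slope = (194.2 − 153.88)/(105 − 42) = 0.64, so p = 127 + 0.64q.
Competitive equilibrium: 206 − 0.55q = 127 + 0.64q → q* = 66.3866, p* = 169.4874.
At the ceiling p = 154.8, quantity supplied = (154.8 − 127)/0.64 = 43.4375.
Willingness to pay at q' = 43.4375: 206 − 0.55·43.4375 = 182.1094.
Δq = 66.3866 − 43.4375 = 22.9491; wedge = 182.1094 − 154.8 = 27.3094.
Deadweight loss = ½ × 22.9491 × 27.3094 = $313.36 thousand.

$313.36 thousand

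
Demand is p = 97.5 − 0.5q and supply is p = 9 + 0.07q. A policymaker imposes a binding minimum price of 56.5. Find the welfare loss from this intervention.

1529.73

Competitive equilibrium: 97.5 − 0.5q = 9 + 0.07q → q* = 155.26316, p* = 19.86842.
At the floor p = 56.5, quantity demanded = (97.5 − 56.5)/0.5 = 82.
Sellers' marginal cost at q' = 82: 9 + 0.07·82 = 14.74.
Δq = 155.26316 − 82 = 73.26316; wedge = 56.5 − 14.74 = 41.76.
The triangle = ½ × 73.26316 × 41.76 = 1529.73.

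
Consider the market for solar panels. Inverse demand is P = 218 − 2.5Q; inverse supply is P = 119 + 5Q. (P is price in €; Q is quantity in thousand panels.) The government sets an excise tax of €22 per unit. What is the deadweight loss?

Competitive equilibrium: 218 − 2.5Q = 119 + 5Q → Q* = 13.2, P* = 185.
With the tax, the buyer price exceeds the seller price by 22: (218 − 2.5Q) − (119 + 5Q) = 22 → Q' = 10.2667.
ΔQ = 13.2 − 10.2667 = 2.9333; the wedge equals the tax, 22.
Welfare loss = ½ × 2.9333 × 22 = €32.27 thousand.

€32.27 thousand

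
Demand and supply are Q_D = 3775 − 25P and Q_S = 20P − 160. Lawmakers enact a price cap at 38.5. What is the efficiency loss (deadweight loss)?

In inverse form: demand P = 151 − 0.04Q, supply P = 8 + 0.05Q.
Competitive equilibrium: 151 − 0.04Q = 8 + 0.05Q → Q* = 1588.8889, P* = 87.4444.
At the ceiling P = 38.5, quantity supplied = (38.5 − 8)/0.05 = 610.
Willingness to pay at Q' = 610: 151 − 0.04·610 = 126.6.
ΔQ = 1588.8889 − 610 = 978.8889; wedge = 126.6 − 38.5 = 88.1.
Deadweight loss = ½ × 978.8889 × 88.1 = 43120.06.

43120.06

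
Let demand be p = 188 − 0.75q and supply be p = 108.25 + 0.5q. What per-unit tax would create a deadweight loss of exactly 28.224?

Competitive equilibrium: 188 − 0.75q = 108.25 + 0.5q → q* = 63.8, p* = 140.15.
A tax t gives Δq = t/1.25 and wedge t, so DWL = t²/2.5.
t²/2.5 = 28.224 → t² = 70.56 → t = 8.4.

8.4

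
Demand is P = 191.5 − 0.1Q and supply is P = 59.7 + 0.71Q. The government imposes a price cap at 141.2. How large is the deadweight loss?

Competitive equilibrium: 191.5 − 0.1Q = 59.7 + 0.71Q → Q* = 162.716, P* = 175.2284.
At the ceiling P = 141.2, quantity supplied = (141.2 − 59.7)/0.71 = 114.7887.
Willingness to pay at Q' = 114.7887: 191.5 − 0.1·114.7887 = 180.0211.
ΔQ = 162.716 − 114.7887 = 47.9273; wedge = 180.0211 − 141.2 = 38.8211.
Deadweight loss = ½ × 47.9273 × 38.8211 = 930.30.

930.30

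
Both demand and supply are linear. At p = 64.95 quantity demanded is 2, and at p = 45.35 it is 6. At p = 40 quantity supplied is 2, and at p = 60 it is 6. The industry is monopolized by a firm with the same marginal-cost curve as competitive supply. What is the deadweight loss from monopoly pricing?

11.09

Demand slope = (45.35 − 64.95)/(6 − 2) = −4.9, so p = 74.75 − 4.9q.
Supply slope = (60 − 40)/(6 − 2) = 5, so p = 30 + 5q.
Competitive equilibrium: 74.75 − 4.9q = 30 + 5q → q* = 4.5202, p* = 52.601.
Marginal revenue: MR = 74.75 − 9.8q. Set MR = MC: 74.75 − 9.8q = 30 + 5q → q_m = 3.0236.
Price p_m = 74.75 − 4.9·3.0236 = 59.9344; MC(q_m) = 30 + 5·3.0236 = 45.118.
Competitive q* = 4.5202, so Δq = 1.4966; wedge = 59.9344 − 45.118 = 14.8164.
Deadweight loss = ½ × 1.4966 × 14.8164 = 11.09.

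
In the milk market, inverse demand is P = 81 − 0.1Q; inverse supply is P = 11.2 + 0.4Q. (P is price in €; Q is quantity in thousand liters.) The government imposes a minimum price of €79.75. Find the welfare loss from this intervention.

Competitive equilibrium: 81 − 0.1Q = 11.2 + 0.4Q → Q* = 139.6, P* = 67.04.
At the floor P = 79.75, quantity demanded = (81 − 79.75)/0.1 = 12.5.
Sellers' marginal cost at Q' = 12.5: 11.2 + 0.4·12.5 = 16.2.
ΔQ = 139.6 − 12.5 = 127.1; wedge = 79.75 − 16.2 = 63.55.
The triangle = ½ × 127.1 × 63.55 = €4038.60 thousand.

€4038.60 thousand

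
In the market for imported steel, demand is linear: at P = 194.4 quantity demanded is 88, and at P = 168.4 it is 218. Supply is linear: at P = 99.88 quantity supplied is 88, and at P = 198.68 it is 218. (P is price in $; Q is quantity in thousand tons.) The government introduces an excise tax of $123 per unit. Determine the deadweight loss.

Demand slope = (168.4 − 194.4)/(218 − 88) = −0.2, so P = 212 − 0.2Q.
Supply slope = (198.68 − 99.88)/(218 − 88) = 0.76, so P = 33 + 0.76Q.
Competitive equilibrium: 212 − 0.2Q = 33 + 0.76Q → Q* = 186.4583, P* = 174.7083.
With the tax, the buyer price exceeds the seller price by 123: (212 − 0.2Q) − (33 + 0.76Q) = 123 → Q' = 58.3333.
ΔQ = 186.4583 − 58.3333 = 128.125; the wedge equals the tax, 123.
Welfare loss = ½ × 128.125 × 123 = $7879.69 thousand.

$7879.69 thousand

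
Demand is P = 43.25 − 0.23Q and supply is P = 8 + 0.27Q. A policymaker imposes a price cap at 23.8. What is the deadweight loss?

35.89

Competitive equilibrium: 43.25 − 0.23Q = 8 + 0.27Q → Q* = 70.5, P* = 27.035.
At the ceiling P = 23.8, quantity supplied = (23.8 − 8)/0.27 = 58.5185.
Willingness to pay at Q' = 58.5185: 43.25 − 0.23·58.5185 = 29.7907.
ΔQ = 70.5 − 58.5185 = 11.9815; wedge = 29.7907 − 23.8 = 5.9907.
Deadweight loss = ½ × 11.9815 × 5.9907 = 35.89.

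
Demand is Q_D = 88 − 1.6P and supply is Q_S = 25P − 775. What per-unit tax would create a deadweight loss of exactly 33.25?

6.65

In inverse form: demand P = 55 − 0.625Q, supply P = 31 + 0.04Q.
Competitive equilibrium: 55 − 0.625Q = 31 + 0.04Q → Q* = 36.0902, P* = 32.4436.
A tax t gives ΔQ = t/0.665 and wedge t, so DWL = t²/1.33.
t²/1.33 = 33.25 → t² = 44.2225 → t = 6.65.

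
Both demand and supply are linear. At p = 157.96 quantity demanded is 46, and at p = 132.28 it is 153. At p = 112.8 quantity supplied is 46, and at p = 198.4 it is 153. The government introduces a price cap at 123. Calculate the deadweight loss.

Demand slope = (132.28 − 157.96)/(153 − 46) = −0.24, so p = 169 − 0.24q.
Supply slope = (198.4 − 112.8)/(153 − 46) = 0.8, so p = 76 + 0.8q.
Competitive equilibrium: 169 − 0.24q = 76 + 0.8q → q* = 89.4231, p* = 147.5385.
At the ceiling p = 123, quantity supplied = (123 − 76)/0.8 = 58.75.
Willingness to pay at q' = 58.75: 169 − 0.24·58.75 = 154.9.
Δq = 89.4231 − 58.75 = 30.6731; wedge = 154.9 − 123 = 31.9.
Deadweight loss = ½ × 30.6731 × 31.9 = 489.24.

489.24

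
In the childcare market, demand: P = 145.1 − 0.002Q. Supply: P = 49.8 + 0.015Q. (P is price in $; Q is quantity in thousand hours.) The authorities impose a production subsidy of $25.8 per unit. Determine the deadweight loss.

$19577.65 thousand

Competitive equilibrium: 145.1 − 0.002Q = 49.8 + 0.015Q → Q* = 5605.8824, P* = 133.8882.
The subsidy lowers effective supply by 25.8: P = 24 + 0.015Q.
New quantity: 145.1 − 0.002Q = 24 + 0.015Q → Q' = 7123.5294.
Overproduction ΔQ = 7123.5294 − 5605.8824 = 1517.647; wedge = subsidy = 25.8.
DWL = ½ × 1517.647 × 25.8 = $19577.65 thousand.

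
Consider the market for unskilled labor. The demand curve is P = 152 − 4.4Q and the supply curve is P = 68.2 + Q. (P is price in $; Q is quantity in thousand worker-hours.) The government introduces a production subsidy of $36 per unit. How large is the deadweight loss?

$120 thousand

Competitive equilibrium: 152 − 4.4Q = 68.2 + Q → Q* = 15.5185, P* = 83.7185.
The subsidy lowers effective supply by 36: P = 32.2 + Q.
New quantity: 152 − 4.4Q = 32.2 + Q → Q' = 22.1852.
Overproduction ΔQ = 22.1852 − 15.5185 = 6.6667; wedge = subsidy = 36.
Welfare loss = ½ × 6.6667 × 36 = $120 thousand.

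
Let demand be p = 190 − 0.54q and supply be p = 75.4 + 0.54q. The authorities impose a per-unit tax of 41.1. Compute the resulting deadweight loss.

Competitive equilibrium: 190 − 0.54q = 75.4 + 0.54q → q* = 106.1111, p* = 132.7.
With the tax, the buyer price exceeds the seller price by 41.1: (190 − 0.54q) − (75.4 + 0.54q) = 41.1 → q' = 68.0556.
Δq = 106.1111 − 68.0556 = 38.0555; the wedge equals the tax, 41.1.
Deadweight loss = ½ × 38.0555 × 41.1 = 782.04.

782.04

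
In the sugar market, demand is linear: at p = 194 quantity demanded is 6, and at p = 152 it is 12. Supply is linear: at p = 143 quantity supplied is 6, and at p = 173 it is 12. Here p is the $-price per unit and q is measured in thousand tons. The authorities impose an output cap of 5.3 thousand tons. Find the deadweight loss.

Demand slope = (152 − 194)/(12 − 6) = −7, so p = 236 − 7q.
Supply slope = (173 − 143)/(12 − 6) = 5, so p = 113 + 5q.
Competitive equilibrium: 236 − 7q = 113 + 5q → q* = 10.25, p* = 164.25.
At q = 5.3: demand price = 236 − 7·5.3 = 198.9; supply price = 113 + 5·5.3 = 139.5.
Δq = 10.25 − 5.3 = 4.95; wedge = 198.9 − 139.5 = 59.4.
Welfare loss = ½ × 4.95 × 59.4 = $147.015 thousand.

$147.015 thousand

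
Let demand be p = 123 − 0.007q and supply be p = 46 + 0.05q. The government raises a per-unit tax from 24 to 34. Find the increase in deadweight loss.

5087.72

Competitive equilibrium: 123 − 0.007q = 46 + 0.05q → q* = 1350.8772, p* = 113.5439.
For a per-unit tax t: Δq = t/0.057, so DWL = ½·t·(t/0.057) = t²/0.114.
At t = 24: DWL = 5052.632. At t = 34: DWL = 10140.351.
Increase = 10140.351 − 5052.632 = 5087.72.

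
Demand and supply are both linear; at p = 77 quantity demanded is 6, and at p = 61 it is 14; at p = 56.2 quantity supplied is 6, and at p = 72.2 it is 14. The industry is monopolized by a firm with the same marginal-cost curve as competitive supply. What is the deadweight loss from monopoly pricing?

27.88

Demand slope = (61 − 77)/(14 − 6) = −2, so p = 89 − 2q.
Supply slope = (72.2 − 56.2)/(14 − 6) = 2, so p = 44.2 + 2q.
Competitive equilibrium: 89 − 2q = 44.2 + 2q → q* = 11.2, p* = 66.6.
Marginal revenue: MR = 89 − 4q. Set MR = MC: 89 − 4q = 44.2 + 2q → q_m = 7.4667.
Price p_m = 89 − 2·7.4667 = 74.0666; MC(q_m) = 44.2 + 2·7.4667 = 59.1334.
Competitive q* = 11.2, so Δq = 3.7333; wedge = 74.0666 − 59.1334 = 14.9332.
DWL = ½ × 3.7333 × 14.9332 = 27.88.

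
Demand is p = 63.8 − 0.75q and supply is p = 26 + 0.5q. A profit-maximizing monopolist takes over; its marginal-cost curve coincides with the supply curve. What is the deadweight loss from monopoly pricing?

Competitive equilibrium: 63.8 − 0.75q = 26 + 0.5q → q* = 30.24, p* = 41.12.
Marginal revenue: MR = 63.8 − 1.5q. Set MR = MC: 63.8 − 1.5q = 26 + 0.5q → q_m = 18.9.
Price p_m = 63.8 − 0.75·18.9 = 49.625; MC(q_m) = 26 + 0.5·18.9 = 35.45.
Competitive q* = 30.24, so Δq = 11.34; wedge = 49.625 − 35.45 = 14.175.
Welfare loss = ½ × 11.34 × 14.175 = 80.37.

80.37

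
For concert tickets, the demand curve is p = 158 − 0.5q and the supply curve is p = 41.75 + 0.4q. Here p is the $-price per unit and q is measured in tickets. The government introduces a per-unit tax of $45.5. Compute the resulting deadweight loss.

Competitive equilibrium: 158 − 0.5q = 41.75 + 0.4q → q* = 129.1667, p* = 93.4167.
With the tax, the buyer price exceeds the seller price by 45.5: (158 − 0.5q) − (41.75 + 0.4q) = 45.5 → q' = 78.6111.
Δq = 129.1667 − 78.6111 = 50.5556; the wedge equals the tax, 45.5.
Welfare loss = ½ × 50.5556 × 45.5 = $1150.14.

$1150.14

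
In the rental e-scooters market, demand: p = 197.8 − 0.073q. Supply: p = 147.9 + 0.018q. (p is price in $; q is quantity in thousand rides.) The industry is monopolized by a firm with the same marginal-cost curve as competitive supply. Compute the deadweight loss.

Competitive equilibrium: 197.8 − 0.073q = 147.9 + 0.018q → q* = 548.3516, p* = 157.7703.
Marginal revenue: MR = 197.8 − 0.146q. Set MR = MC: 197.8 − 0.146q = 147.9 + 0.018q → q_m = 304.2683.
Price p_m = 197.8 − 0.073·304.2683 = 175.5884; MC(q_m) = 147.9 + 0.018·304.2683 = 153.3768.
Competitive q* = 548.3516, so Δq = 244.0833; wedge = 175.5884 − 153.3768 = 22.2116.
Deadweight loss = ½ × 244.0833 × 22.2116 = $2710.74 thousand.

$2710.74 thousand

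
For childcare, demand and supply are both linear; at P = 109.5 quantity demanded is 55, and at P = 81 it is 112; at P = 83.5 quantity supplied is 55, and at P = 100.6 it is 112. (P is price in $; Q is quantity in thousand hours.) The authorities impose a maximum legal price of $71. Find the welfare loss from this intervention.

$2200.28 thousand

Demand slope = (81 − 109.5)/(112 − 55) = −0.5, so P = 137 − 0.5Q.
Supply slope = (100.6 − 83.5)/(112 − 55) = 0.3, so P = 67 + 0.3Q.
Competitive equilibrium: 137 − 0.5Q = 67 + 0.3Q → Q* = 87.5, P* = 93.25.
At the ceiling P = 71, quantity supplied = (71 − 67)/0.3 = 13.3333.
Willingness to pay at Q' = 13.3333: 137 − 0.5·13.3333 = 130.3334.
ΔQ = 87.5 − 13.3333 = 74.1667; wedge = 130.3334 − 71 = 59.3334.
The triangle = ½ × 74.1667 × 59.3334 = $2200.28 thousand.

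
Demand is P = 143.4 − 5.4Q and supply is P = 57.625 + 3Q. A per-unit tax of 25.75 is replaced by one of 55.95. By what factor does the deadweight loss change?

Competitive equilibrium: 143.4 − 5.4Q = 57.625 + 3Q → Q* = 10.2113, P* = 88.2589.
For a per-unit tax t: ΔQ = t/8.4, so DWL = ½·t·(t/8.4) = t²/16.8.
At t = 25.75: DWL = 39.468. At t = 55.95: DWL = 186.333.
Ratio = (55.95/25.75)² = 4.721.

4.721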